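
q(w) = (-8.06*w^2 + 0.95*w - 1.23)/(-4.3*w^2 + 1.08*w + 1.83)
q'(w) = (0.95 - 16.12*w)/(-4.3*w^2 + 1.08*w + 1.83) + (8.6*w - 1.08)*(-8.06*w^2 + 0.95*w - 1.23)/(-4.3*w^2 + 1.08*w + 1.83)^2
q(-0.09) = -0.81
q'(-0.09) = 2.30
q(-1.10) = 2.64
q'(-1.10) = 2.00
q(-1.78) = 2.07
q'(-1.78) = 0.32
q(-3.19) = 1.90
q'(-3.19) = 0.04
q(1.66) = 2.66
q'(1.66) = -1.13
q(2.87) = 2.13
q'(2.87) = -0.16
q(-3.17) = 1.90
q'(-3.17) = 0.04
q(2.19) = 2.30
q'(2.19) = -0.40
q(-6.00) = 1.86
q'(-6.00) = 0.00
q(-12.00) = 1.86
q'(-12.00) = -0.00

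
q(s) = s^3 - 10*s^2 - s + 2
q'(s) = 3*s^2 - 20*s - 1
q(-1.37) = -17.97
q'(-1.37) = 32.03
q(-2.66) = -84.92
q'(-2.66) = 73.43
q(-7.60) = -1006.98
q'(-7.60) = 324.28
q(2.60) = -50.62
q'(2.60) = -32.72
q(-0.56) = -0.75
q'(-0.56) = 11.14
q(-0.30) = 1.37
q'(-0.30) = 5.27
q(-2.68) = -86.39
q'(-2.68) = 74.15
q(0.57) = -1.63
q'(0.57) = -11.43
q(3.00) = -64.00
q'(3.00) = -34.00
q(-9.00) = -1528.00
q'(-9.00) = 422.00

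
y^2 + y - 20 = (y - 4)*(y + 5)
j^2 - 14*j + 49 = (j - 7)^2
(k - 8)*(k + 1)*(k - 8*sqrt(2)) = k^3 - 8*sqrt(2)*k^2 - 7*k^2 - 8*k + 56*sqrt(2)*k + 64*sqrt(2)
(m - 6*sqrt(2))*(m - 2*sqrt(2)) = m^2 - 8*sqrt(2)*m + 24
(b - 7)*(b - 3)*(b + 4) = b^3 - 6*b^2 - 19*b + 84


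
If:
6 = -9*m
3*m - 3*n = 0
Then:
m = -2/3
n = -2/3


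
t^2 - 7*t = t*(t - 7)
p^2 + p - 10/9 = (p - 2/3)*(p + 5/3)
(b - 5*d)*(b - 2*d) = b^2 - 7*b*d + 10*d^2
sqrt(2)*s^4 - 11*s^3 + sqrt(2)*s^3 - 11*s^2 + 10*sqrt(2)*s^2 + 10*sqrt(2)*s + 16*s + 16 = (s + 1)*(s - 4*sqrt(2))*(s - 2*sqrt(2))*(sqrt(2)*s + 1)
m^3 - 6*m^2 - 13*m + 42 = (m - 7)*(m - 2)*(m + 3)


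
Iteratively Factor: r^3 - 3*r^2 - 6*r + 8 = (r - 1)*(r^2 - 2*r - 8) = (r - 4)*(r - 1)*(r + 2)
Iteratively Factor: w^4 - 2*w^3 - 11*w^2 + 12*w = (w + 3)*(w^3 - 5*w^2 + 4*w) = (w - 4)*(w + 3)*(w^2 - w) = w*(w - 4)*(w + 3)*(w - 1)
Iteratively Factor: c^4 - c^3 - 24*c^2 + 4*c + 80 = (c + 4)*(c^3 - 5*c^2 - 4*c + 20) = (c - 2)*(c + 4)*(c^2 - 3*c - 10) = (c - 5)*(c - 2)*(c + 4)*(c + 2)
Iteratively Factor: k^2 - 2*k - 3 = (k - 3)*(k + 1)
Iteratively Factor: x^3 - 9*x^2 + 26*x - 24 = (x - 2)*(x^2 - 7*x + 12) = (x - 4)*(x - 2)*(x - 3)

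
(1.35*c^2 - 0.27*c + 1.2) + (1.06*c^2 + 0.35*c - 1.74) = 2.41*c^2 + 0.08*c - 0.54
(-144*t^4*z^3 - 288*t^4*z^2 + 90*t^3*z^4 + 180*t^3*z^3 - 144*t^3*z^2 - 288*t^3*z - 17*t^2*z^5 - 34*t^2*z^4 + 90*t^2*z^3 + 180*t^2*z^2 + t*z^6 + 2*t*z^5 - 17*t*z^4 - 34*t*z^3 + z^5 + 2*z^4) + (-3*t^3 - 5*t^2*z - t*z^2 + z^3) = -144*t^4*z^3 - 288*t^4*z^2 + 90*t^3*z^4 + 180*t^3*z^3 - 144*t^3*z^2 - 288*t^3*z - 3*t^3 - 17*t^2*z^5 - 34*t^2*z^4 + 90*t^2*z^3 + 180*t^2*z^2 - 5*t^2*z + t*z^6 + 2*t*z^5 - 17*t*z^4 - 34*t*z^3 - t*z^2 + z^5 + 2*z^4 + z^3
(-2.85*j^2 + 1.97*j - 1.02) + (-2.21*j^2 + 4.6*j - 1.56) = -5.06*j^2 + 6.57*j - 2.58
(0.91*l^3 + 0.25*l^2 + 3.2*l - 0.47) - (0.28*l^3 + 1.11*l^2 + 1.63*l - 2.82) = 0.63*l^3 - 0.86*l^2 + 1.57*l + 2.35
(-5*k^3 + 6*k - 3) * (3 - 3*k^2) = 15*k^5 - 33*k^3 + 9*k^2 + 18*k - 9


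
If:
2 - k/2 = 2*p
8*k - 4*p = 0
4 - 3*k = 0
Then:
No Solution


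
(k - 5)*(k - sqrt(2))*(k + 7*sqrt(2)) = k^3 - 5*k^2 + 6*sqrt(2)*k^2 - 30*sqrt(2)*k - 14*k + 70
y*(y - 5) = y^2 - 5*y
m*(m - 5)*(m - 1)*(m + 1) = m^4 - 5*m^3 - m^2 + 5*m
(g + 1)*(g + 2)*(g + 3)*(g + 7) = g^4 + 13*g^3 + 53*g^2 + 83*g + 42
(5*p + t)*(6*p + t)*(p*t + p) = 30*p^3*t + 30*p^3 + 11*p^2*t^2 + 11*p^2*t + p*t^3 + p*t^2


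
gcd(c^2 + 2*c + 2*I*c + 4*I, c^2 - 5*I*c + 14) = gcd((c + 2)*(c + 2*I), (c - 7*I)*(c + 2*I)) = c + 2*I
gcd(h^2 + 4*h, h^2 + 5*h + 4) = h + 4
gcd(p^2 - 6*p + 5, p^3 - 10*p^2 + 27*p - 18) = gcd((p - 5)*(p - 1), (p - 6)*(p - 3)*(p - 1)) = p - 1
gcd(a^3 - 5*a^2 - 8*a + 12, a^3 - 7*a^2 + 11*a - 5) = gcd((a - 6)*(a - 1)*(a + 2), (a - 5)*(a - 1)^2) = a - 1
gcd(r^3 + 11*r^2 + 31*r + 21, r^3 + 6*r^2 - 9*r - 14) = r^2 + 8*r + 7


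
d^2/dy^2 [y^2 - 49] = 2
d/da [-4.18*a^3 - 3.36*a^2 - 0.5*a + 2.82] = -12.54*a^2 - 6.72*a - 0.5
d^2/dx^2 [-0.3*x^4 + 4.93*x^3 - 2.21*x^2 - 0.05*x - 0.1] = -3.6*x^2 + 29.58*x - 4.42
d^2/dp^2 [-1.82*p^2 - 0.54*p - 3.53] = -3.64000000000000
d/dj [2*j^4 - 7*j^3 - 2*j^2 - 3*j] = 8*j^3 - 21*j^2 - 4*j - 3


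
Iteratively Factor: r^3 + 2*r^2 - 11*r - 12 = (r - 3)*(r^2 + 5*r + 4) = (r - 3)*(r + 4)*(r + 1)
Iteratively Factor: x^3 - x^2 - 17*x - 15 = (x + 3)*(x^2 - 4*x - 5) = (x - 5)*(x + 3)*(x + 1)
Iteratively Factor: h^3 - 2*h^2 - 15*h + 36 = (h - 3)*(h^2 + h - 12) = (h - 3)^2*(h + 4)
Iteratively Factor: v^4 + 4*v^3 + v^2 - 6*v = (v + 2)*(v^3 + 2*v^2 - 3*v) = (v - 1)*(v + 2)*(v^2 + 3*v) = v*(v - 1)*(v + 2)*(v + 3)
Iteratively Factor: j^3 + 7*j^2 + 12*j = (j)*(j^2 + 7*j + 12) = j*(j + 4)*(j + 3)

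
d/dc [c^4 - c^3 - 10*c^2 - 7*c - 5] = 4*c^3 - 3*c^2 - 20*c - 7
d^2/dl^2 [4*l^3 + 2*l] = 24*l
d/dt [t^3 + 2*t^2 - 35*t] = 3*t^2 + 4*t - 35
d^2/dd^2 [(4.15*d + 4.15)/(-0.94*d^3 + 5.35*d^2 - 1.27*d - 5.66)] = (-22.00164*d^5 + 81.2188200000001*d^4 + 106.26739*d^3 - 477.46995*d^2 - 452.33589*d - 205.05731)/(0.830584*d^9 - 14.18178*d^8 + 84.081966*d^7 - 176.447827*d^6 - 57.184737*d^5 + 500.664453*d^4 - 138.352445*d^3 - 486.784338*d^2 + 122.055636*d + 181.321496)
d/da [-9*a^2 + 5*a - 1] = 5 - 18*a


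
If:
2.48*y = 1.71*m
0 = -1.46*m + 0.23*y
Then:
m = 0.00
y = 0.00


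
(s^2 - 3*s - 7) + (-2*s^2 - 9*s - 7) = -s^2 - 12*s - 14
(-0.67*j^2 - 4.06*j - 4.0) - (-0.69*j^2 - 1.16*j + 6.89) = 0.0199999999999999*j^2 - 2.9*j - 10.89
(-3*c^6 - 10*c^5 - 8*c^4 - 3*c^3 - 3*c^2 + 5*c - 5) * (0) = 0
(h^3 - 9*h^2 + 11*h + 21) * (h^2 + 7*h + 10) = h^5 - 2*h^4 - 42*h^3 + 8*h^2 + 257*h + 210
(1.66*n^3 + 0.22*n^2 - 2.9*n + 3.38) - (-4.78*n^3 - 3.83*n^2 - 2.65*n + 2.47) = 6.44*n^3 + 4.05*n^2 - 0.25*n + 0.91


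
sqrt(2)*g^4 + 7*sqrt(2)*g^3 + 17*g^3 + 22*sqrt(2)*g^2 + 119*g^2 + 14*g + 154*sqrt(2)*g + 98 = (g + 7)*(g + sqrt(2))*(g + 7*sqrt(2))*(sqrt(2)*g + 1)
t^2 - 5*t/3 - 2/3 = (t - 2)*(t + 1/3)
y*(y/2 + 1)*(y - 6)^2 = y^4/2 - 5*y^3 + 6*y^2 + 36*y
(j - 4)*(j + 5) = j^2 + j - 20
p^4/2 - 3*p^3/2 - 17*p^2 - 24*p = p*(p/2 + 1)*(p - 8)*(p + 3)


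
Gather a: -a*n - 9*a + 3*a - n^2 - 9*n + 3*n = a*(-n - 6) - n^2 - 6*n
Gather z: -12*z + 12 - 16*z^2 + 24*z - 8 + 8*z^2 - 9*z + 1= -8*z^2 + 3*z + 5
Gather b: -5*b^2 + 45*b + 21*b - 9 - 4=-5*b^2 + 66*b - 13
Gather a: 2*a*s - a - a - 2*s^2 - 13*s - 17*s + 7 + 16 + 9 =a*(2*s - 2) - 2*s^2 - 30*s + 32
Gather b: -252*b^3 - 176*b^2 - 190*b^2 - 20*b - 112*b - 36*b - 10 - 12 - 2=-252*b^3 - 366*b^2 - 168*b - 24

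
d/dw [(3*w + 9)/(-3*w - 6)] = (w + 2)^(-2)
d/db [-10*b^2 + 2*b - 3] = 2 - 20*b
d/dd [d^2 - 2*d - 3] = 2*d - 2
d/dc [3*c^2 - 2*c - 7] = 6*c - 2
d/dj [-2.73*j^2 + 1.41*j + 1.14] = 1.41 - 5.46*j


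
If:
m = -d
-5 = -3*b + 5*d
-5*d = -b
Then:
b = 5/2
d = 1/2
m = -1/2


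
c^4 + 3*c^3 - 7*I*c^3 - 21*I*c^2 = c^2*(c + 3)*(c - 7*I)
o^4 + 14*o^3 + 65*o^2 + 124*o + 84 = (o + 2)^2*(o + 3)*(o + 7)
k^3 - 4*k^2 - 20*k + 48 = (k - 6)*(k - 2)*(k + 4)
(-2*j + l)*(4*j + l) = -8*j^2 + 2*j*l + l^2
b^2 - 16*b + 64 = (b - 8)^2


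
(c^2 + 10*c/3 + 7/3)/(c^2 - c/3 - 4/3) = (3*c + 7)/(3*c - 4)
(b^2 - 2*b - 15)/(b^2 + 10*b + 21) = (b - 5)/(b + 7)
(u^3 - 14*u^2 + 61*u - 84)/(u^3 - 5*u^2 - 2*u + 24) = (u - 7)/(u + 2)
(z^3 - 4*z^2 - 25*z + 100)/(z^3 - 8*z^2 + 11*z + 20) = (z + 5)/(z + 1)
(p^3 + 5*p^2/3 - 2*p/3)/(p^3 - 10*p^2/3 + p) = (p + 2)/(p - 3)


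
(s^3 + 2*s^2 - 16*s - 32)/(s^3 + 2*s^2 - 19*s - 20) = (s^2 + 6*s + 8)/(s^2 + 6*s + 5)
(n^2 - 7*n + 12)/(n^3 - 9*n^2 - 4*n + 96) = (n - 3)/(n^2 - 5*n - 24)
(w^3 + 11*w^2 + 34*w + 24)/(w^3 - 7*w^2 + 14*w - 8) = (w^3 + 11*w^2 + 34*w + 24)/(w^3 - 7*w^2 + 14*w - 8)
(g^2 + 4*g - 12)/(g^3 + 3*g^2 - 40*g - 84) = (g^2 + 4*g - 12)/(g^3 + 3*g^2 - 40*g - 84)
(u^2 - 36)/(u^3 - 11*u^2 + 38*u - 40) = (u^2 - 36)/(u^3 - 11*u^2 + 38*u - 40)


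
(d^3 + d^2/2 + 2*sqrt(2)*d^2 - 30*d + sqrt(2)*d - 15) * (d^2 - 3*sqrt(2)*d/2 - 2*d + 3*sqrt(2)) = d^5 - 3*d^4/2 + sqrt(2)*d^4/2 - 37*d^3 - 3*sqrt(2)*d^3/4 + 54*d^2 + 89*sqrt(2)*d^2/2 - 135*sqrt(2)*d/2 + 36*d - 45*sqrt(2)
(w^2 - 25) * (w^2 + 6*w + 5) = w^4 + 6*w^3 - 20*w^2 - 150*w - 125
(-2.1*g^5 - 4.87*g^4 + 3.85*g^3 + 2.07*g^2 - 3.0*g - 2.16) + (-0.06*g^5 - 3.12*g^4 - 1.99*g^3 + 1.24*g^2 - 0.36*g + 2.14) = -2.16*g^5 - 7.99*g^4 + 1.86*g^3 + 3.31*g^2 - 3.36*g - 0.02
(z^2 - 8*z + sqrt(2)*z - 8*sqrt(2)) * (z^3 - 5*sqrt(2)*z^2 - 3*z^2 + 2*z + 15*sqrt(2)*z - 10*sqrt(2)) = z^5 - 11*z^4 - 4*sqrt(2)*z^4 + 16*z^3 + 44*sqrt(2)*z^3 - 104*sqrt(2)*z^2 + 94*z^2 - 260*z + 64*sqrt(2)*z + 160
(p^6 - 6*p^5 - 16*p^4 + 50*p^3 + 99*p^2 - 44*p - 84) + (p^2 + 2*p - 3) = p^6 - 6*p^5 - 16*p^4 + 50*p^3 + 100*p^2 - 42*p - 87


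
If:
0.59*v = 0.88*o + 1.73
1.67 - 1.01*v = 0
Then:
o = -0.86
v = 1.65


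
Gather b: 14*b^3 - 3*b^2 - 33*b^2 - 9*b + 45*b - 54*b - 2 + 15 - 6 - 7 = 14*b^3 - 36*b^2 - 18*b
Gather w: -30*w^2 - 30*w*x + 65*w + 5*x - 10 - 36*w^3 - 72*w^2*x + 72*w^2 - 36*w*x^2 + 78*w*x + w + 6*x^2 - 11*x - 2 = -36*w^3 + w^2*(42 - 72*x) + w*(-36*x^2 + 48*x + 66) + 6*x^2 - 6*x - 12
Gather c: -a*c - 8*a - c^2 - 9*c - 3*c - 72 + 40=-8*a - c^2 + c*(-a - 12) - 32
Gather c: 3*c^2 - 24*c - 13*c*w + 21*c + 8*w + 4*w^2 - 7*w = 3*c^2 + c*(-13*w - 3) + 4*w^2 + w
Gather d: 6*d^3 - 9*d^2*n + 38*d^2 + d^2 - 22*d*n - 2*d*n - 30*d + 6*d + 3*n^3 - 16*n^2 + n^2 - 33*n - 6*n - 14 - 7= 6*d^3 + d^2*(39 - 9*n) + d*(-24*n - 24) + 3*n^3 - 15*n^2 - 39*n - 21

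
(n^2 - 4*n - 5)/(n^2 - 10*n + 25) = (n + 1)/(n - 5)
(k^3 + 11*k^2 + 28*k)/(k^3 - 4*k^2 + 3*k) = (k^2 + 11*k + 28)/(k^2 - 4*k + 3)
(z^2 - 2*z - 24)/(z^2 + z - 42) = (z + 4)/(z + 7)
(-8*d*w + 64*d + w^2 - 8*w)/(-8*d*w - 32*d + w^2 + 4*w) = (w - 8)/(w + 4)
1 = 1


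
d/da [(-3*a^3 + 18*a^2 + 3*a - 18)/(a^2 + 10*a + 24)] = 3*(-a^4 - 20*a^3 - 13*a^2 + 300*a + 84)/(a^4 + 20*a^3 + 148*a^2 + 480*a + 576)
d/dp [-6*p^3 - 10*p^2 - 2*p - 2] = -18*p^2 - 20*p - 2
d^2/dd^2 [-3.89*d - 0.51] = 0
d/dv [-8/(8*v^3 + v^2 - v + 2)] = 8*(24*v^2 + 2*v - 1)/(8*v^3 + v^2 - v + 2)^2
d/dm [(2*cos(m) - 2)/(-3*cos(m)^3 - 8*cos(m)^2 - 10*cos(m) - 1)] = 32*(-6*cos(m)^3 + cos(m)^2 + 16*cos(m) + 11)*sin(m)/(-32*sin(m)^2 + 49*cos(m) + 3*cos(3*m) + 36)^2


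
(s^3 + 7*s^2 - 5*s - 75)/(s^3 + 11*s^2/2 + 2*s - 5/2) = 2*(s^2 + 2*s - 15)/(2*s^2 + s - 1)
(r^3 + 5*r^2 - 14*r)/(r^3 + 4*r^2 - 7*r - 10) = r*(r + 7)/(r^2 + 6*r + 5)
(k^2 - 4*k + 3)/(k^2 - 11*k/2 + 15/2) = 2*(k - 1)/(2*k - 5)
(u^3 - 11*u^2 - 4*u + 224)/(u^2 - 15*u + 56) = u + 4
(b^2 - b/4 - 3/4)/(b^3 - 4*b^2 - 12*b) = (-4*b^2 + b + 3)/(4*b*(-b^2 + 4*b + 12))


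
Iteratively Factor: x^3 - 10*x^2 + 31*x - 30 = (x - 5)*(x^2 - 5*x + 6) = (x - 5)*(x - 2)*(x - 3)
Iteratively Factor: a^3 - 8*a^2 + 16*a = (a - 4)*(a^2 - 4*a) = a*(a - 4)*(a - 4)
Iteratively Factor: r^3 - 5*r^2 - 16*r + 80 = (r - 5)*(r^2 - 16) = (r - 5)*(r - 4)*(r + 4)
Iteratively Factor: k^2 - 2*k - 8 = (k - 4)*(k + 2)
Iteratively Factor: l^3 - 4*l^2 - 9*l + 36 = (l + 3)*(l^2 - 7*l + 12) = (l - 4)*(l + 3)*(l - 3)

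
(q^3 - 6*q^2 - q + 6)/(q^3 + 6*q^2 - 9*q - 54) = (q^3 - 6*q^2 - q + 6)/(q^3 + 6*q^2 - 9*q - 54)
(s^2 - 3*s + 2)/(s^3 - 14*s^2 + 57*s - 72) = (s^2 - 3*s + 2)/(s^3 - 14*s^2 + 57*s - 72)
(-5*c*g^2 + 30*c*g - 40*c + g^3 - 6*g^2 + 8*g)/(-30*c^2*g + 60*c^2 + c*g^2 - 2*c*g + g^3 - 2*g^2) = (g - 4)/(6*c + g)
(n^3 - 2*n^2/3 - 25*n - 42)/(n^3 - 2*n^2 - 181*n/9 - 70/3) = 3*(n + 3)/(3*n + 5)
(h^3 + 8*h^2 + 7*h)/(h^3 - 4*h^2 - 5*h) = (h + 7)/(h - 5)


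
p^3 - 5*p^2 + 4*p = p*(p - 4)*(p - 1)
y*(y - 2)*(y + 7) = y^3 + 5*y^2 - 14*y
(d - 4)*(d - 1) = d^2 - 5*d + 4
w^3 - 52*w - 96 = (w - 8)*(w + 2)*(w + 6)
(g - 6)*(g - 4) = g^2 - 10*g + 24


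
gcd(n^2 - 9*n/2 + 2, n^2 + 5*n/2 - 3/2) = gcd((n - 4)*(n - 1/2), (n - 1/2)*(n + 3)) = n - 1/2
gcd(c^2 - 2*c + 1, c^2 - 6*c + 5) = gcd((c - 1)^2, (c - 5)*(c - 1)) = c - 1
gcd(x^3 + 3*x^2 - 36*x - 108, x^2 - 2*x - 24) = x - 6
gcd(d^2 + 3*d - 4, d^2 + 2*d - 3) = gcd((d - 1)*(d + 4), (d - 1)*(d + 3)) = d - 1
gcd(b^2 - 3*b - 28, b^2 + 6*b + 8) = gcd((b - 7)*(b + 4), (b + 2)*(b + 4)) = b + 4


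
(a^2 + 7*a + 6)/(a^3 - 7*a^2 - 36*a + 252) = (a + 1)/(a^2 - 13*a + 42)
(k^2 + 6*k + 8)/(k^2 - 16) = (k + 2)/(k - 4)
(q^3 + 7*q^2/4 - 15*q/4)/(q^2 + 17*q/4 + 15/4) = q*(4*q - 5)/(4*q + 5)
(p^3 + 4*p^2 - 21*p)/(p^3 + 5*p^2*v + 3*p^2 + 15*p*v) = (p^2 + 4*p - 21)/(p^2 + 5*p*v + 3*p + 15*v)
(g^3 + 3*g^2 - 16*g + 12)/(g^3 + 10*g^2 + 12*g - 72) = (g - 1)/(g + 6)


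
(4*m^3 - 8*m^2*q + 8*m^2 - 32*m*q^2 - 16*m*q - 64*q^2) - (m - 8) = 4*m^3 - 8*m^2*q + 8*m^2 - 32*m*q^2 - 16*m*q - m - 64*q^2 + 8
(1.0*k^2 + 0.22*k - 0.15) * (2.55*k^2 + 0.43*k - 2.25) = 2.55*k^4 + 0.991*k^3 - 2.5379*k^2 - 0.5595*k + 0.3375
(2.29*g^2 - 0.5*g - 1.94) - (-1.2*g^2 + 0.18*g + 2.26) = 3.49*g^2 - 0.68*g - 4.2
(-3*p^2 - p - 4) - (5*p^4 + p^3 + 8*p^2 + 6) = -5*p^4 - p^3 - 11*p^2 - p - 10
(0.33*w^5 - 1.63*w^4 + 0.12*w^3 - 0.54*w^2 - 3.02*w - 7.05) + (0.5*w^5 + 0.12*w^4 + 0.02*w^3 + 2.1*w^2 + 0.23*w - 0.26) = 0.83*w^5 - 1.51*w^4 + 0.14*w^3 + 1.56*w^2 - 2.79*w - 7.31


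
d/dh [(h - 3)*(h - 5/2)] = 2*h - 11/2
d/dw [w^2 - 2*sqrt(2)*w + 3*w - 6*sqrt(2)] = 2*w - 2*sqrt(2) + 3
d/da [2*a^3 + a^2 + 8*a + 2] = 6*a^2 + 2*a + 8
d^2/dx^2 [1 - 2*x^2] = -4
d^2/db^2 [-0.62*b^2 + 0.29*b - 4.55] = -1.24000000000000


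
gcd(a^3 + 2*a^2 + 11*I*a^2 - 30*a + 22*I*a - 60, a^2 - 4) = a + 2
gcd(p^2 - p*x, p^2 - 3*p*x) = p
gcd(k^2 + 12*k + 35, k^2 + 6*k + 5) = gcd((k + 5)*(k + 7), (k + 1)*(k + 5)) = k + 5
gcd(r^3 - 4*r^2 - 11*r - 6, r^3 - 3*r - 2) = r^2 + 2*r + 1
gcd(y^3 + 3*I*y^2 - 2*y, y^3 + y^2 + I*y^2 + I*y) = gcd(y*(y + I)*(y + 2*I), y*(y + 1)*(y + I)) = y^2 + I*y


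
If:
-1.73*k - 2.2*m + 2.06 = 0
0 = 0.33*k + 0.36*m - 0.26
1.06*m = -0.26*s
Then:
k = -1.64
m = 2.23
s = -9.09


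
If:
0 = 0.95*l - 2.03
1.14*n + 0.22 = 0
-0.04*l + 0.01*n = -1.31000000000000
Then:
No Solution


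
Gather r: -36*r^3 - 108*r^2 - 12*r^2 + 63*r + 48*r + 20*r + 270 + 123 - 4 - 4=-36*r^3 - 120*r^2 + 131*r + 385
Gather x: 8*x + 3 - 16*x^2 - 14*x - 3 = -16*x^2 - 6*x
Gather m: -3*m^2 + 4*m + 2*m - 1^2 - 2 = -3*m^2 + 6*m - 3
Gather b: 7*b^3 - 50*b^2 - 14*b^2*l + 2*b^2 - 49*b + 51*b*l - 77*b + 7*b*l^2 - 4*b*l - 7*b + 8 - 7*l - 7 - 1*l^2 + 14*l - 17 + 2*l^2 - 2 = 7*b^3 + b^2*(-14*l - 48) + b*(7*l^2 + 47*l - 133) + l^2 + 7*l - 18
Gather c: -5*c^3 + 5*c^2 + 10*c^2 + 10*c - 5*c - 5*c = -5*c^3 + 15*c^2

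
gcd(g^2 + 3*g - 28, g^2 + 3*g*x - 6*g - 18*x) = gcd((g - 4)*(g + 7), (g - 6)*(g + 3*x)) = 1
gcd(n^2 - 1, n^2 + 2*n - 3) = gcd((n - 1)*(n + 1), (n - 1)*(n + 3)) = n - 1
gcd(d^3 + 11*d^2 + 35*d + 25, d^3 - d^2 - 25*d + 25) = d + 5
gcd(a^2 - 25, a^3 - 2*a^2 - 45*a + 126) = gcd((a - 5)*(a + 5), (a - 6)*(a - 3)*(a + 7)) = 1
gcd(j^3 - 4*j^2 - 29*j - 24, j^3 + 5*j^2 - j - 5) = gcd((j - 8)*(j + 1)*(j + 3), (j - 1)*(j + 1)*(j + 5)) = j + 1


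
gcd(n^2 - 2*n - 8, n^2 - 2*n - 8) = n^2 - 2*n - 8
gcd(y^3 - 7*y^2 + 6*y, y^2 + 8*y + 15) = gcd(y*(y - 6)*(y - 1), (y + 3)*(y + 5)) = 1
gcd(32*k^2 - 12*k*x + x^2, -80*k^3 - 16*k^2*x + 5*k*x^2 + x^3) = -4*k + x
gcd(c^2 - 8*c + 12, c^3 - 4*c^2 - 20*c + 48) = c^2 - 8*c + 12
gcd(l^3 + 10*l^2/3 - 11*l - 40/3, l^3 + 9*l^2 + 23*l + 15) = l^2 + 6*l + 5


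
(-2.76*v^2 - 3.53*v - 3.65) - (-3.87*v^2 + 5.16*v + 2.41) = 1.11*v^2 - 8.69*v - 6.06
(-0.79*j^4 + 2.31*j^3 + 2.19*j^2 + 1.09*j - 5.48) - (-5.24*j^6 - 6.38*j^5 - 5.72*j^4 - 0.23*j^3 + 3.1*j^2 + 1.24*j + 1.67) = 5.24*j^6 + 6.38*j^5 + 4.93*j^4 + 2.54*j^3 - 0.91*j^2 - 0.15*j - 7.15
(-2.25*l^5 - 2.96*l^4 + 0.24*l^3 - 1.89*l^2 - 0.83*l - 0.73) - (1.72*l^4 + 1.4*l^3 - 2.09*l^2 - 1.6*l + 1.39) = -2.25*l^5 - 4.68*l^4 - 1.16*l^3 + 0.2*l^2 + 0.77*l - 2.12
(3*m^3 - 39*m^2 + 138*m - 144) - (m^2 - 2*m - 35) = 3*m^3 - 40*m^2 + 140*m - 109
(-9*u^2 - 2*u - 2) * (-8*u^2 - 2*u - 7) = 72*u^4 + 34*u^3 + 83*u^2 + 18*u + 14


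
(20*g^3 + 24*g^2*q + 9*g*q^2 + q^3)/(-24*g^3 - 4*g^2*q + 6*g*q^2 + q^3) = (10*g^2 + 7*g*q + q^2)/(-12*g^2 + 4*g*q + q^2)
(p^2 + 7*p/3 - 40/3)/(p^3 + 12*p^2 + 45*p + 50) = (p - 8/3)/(p^2 + 7*p + 10)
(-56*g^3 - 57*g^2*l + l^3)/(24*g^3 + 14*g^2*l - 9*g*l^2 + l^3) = (-56*g^2 - g*l + l^2)/(24*g^2 - 10*g*l + l^2)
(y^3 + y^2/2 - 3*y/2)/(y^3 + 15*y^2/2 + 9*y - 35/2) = y*(2*y + 3)/(2*y^2 + 17*y + 35)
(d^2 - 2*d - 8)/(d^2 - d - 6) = (d - 4)/(d - 3)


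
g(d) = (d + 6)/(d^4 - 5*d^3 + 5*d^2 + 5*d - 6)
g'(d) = (d + 6)*(-4*d^3 + 15*d^2 - 10*d - 5)/(d^4 - 5*d^3 + 5*d^2 + 5*d - 6)^2 + 1/(d^4 - 5*d^3 + 5*d^2 + 5*d - 6)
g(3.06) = 17.03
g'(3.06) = -310.53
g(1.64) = 9.24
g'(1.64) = 15.73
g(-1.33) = 0.42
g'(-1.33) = 1.77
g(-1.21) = 0.76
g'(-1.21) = 4.56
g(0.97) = -56.40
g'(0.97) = -1942.15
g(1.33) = 8.52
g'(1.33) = -10.49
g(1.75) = 12.02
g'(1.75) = 38.86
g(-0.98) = -10.69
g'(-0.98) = 520.62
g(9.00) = 0.00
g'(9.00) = 0.00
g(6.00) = 0.03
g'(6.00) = -0.02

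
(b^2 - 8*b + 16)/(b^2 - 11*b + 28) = (b - 4)/(b - 7)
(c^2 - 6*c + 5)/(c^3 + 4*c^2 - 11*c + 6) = (c - 5)/(c^2 + 5*c - 6)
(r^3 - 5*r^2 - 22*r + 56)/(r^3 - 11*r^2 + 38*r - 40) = (r^2 - 3*r - 28)/(r^2 - 9*r + 20)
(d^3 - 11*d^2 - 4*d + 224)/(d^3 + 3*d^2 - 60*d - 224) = (d - 7)/(d + 7)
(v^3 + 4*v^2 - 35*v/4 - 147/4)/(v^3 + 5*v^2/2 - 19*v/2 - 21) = (v + 7/2)/(v + 2)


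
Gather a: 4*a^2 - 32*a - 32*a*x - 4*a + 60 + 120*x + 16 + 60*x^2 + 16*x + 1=4*a^2 + a*(-32*x - 36) + 60*x^2 + 136*x + 77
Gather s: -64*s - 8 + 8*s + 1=-56*s - 7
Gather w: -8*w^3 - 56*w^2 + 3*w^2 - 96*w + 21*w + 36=-8*w^3 - 53*w^2 - 75*w + 36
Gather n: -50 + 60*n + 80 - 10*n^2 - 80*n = -10*n^2 - 20*n + 30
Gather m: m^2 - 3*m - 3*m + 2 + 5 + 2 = m^2 - 6*m + 9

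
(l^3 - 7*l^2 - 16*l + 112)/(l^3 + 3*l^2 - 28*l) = (l^2 - 3*l - 28)/(l*(l + 7))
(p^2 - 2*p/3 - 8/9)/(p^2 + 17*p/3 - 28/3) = (p + 2/3)/(p + 7)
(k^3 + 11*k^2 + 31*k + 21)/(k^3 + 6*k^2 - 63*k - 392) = (k^2 + 4*k + 3)/(k^2 - k - 56)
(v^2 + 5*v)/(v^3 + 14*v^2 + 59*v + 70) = v/(v^2 + 9*v + 14)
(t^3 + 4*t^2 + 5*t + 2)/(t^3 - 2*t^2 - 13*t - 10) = (t + 1)/(t - 5)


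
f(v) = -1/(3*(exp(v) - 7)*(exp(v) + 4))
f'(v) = exp(v)/(3*(exp(v) - 7)*(exp(v) + 4)^2) + exp(v)/(3*(exp(v) - 7)^2*(exp(v) + 4)) = (2*exp(v) - 3)*exp(v)/(3*(exp(v) - 7)^2*(exp(v) + 4)^2)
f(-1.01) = 0.01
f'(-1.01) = -0.00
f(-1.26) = 0.01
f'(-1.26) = -0.00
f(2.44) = -0.00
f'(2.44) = 0.02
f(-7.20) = 0.01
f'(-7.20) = -0.00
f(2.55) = -0.00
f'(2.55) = 0.01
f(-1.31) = 0.01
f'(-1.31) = -0.00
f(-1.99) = 0.01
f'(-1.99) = -0.00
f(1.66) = 0.02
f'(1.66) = 0.05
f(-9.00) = 0.01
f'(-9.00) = 0.00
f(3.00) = 0.00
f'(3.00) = 0.00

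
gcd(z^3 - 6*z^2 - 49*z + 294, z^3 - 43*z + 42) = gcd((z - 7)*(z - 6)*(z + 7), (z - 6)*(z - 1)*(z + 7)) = z^2 + z - 42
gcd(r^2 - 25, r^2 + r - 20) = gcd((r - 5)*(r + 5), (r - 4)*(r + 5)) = r + 5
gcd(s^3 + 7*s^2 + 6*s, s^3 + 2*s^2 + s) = s^2 + s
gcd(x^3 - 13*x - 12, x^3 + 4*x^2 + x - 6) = x + 3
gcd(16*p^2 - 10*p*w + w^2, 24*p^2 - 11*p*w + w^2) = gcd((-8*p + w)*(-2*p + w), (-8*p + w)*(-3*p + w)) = 8*p - w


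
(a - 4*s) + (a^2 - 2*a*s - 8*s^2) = a^2 - 2*a*s + a - 8*s^2 - 4*s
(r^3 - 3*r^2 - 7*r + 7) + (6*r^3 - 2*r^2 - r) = 7*r^3 - 5*r^2 - 8*r + 7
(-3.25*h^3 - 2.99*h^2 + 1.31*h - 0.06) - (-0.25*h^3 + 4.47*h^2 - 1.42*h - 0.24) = -3.0*h^3 - 7.46*h^2 + 2.73*h + 0.18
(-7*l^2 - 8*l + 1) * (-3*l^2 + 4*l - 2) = 21*l^4 - 4*l^3 - 21*l^2 + 20*l - 2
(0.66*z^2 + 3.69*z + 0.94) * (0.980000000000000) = 0.6468*z^2 + 3.6162*z + 0.9212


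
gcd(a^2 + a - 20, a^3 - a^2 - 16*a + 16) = a - 4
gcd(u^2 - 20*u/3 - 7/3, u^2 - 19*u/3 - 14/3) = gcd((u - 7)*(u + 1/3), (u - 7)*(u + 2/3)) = u - 7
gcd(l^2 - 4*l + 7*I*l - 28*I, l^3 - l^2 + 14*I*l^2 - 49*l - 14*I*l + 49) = l + 7*I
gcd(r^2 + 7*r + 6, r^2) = 1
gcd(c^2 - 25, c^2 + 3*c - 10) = c + 5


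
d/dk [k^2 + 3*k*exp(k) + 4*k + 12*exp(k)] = 3*k*exp(k) + 2*k + 15*exp(k) + 4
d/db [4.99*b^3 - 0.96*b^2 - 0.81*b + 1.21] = 14.97*b^2 - 1.92*b - 0.81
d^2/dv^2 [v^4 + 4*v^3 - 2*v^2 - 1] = 12*v^2 + 24*v - 4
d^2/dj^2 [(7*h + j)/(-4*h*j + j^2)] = 2*(3*j*(-h - j)*(4*h - j) - 4*(2*h - j)^2*(7*h + j))/(j^3*(4*h - j)^3)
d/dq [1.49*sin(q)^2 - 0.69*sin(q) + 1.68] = (2.98*sin(q) - 0.69)*cos(q)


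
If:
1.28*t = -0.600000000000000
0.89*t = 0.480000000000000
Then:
No Solution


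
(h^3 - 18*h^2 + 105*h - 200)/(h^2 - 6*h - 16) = (h^2 - 10*h + 25)/(h + 2)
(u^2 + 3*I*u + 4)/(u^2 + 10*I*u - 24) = (u - I)/(u + 6*I)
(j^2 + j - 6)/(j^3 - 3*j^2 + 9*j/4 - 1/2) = 4*(j + 3)/(4*j^2 - 4*j + 1)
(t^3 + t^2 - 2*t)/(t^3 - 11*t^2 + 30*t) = (t^2 + t - 2)/(t^2 - 11*t + 30)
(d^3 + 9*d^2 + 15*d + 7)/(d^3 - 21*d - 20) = (d^2 + 8*d + 7)/(d^2 - d - 20)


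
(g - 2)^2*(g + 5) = g^3 + g^2 - 16*g + 20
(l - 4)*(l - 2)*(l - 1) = l^3 - 7*l^2 + 14*l - 8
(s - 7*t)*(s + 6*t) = s^2 - s*t - 42*t^2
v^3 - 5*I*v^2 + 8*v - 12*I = (v - 6*I)*(v - I)*(v + 2*I)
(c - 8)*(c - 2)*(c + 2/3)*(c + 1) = c^4 - 25*c^3/3 + 20*c + 32/3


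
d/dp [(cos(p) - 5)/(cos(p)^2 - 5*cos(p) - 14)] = (cos(p)^2 - 10*cos(p) + 39)*sin(p)/(sin(p)^2 + 5*cos(p) + 13)^2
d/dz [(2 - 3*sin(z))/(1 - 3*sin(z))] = 3*cos(z)/(3*sin(z) - 1)^2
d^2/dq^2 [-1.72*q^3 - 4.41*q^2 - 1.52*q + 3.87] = -10.32*q - 8.82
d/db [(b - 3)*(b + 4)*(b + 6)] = 3*b^2 + 14*b - 6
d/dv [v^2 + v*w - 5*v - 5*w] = 2*v + w - 5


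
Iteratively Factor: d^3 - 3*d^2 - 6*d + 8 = (d - 1)*(d^2 - 2*d - 8) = (d - 1)*(d + 2)*(d - 4)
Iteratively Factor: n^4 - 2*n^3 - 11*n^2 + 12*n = (n - 4)*(n^3 + 2*n^2 - 3*n) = (n - 4)*(n + 3)*(n^2 - n) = n*(n - 4)*(n + 3)*(n - 1)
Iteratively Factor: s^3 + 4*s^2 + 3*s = (s)*(s^2 + 4*s + 3) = s*(s + 3)*(s + 1)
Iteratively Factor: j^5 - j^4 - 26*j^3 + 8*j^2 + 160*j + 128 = (j + 1)*(j^4 - 2*j^3 - 24*j^2 + 32*j + 128) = (j - 4)*(j + 1)*(j^3 + 2*j^2 - 16*j - 32) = (j - 4)*(j + 1)*(j + 4)*(j^2 - 2*j - 8) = (j - 4)^2*(j + 1)*(j + 4)*(j + 2)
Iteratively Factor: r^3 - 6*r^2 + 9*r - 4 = (r - 4)*(r^2 - 2*r + 1) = (r - 4)*(r - 1)*(r - 1)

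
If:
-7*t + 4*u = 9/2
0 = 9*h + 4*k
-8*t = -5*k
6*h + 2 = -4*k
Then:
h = 2/3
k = -3/2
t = -15/16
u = -33/64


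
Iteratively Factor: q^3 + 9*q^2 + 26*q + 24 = (q + 2)*(q^2 + 7*q + 12) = (q + 2)*(q + 3)*(q + 4)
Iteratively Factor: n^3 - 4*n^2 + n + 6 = (n - 3)*(n^2 - n - 2) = (n - 3)*(n + 1)*(n - 2)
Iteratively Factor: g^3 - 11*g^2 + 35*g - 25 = (g - 5)*(g^2 - 6*g + 5) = (g - 5)*(g - 1)*(g - 5)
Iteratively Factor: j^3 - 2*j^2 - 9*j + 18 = (j - 3)*(j^2 + j - 6) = (j - 3)*(j + 3)*(j - 2)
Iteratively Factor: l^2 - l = (l - 1)*(l)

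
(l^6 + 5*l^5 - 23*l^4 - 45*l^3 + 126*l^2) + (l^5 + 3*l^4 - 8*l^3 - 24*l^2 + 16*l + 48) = l^6 + 6*l^5 - 20*l^4 - 53*l^3 + 102*l^2 + 16*l + 48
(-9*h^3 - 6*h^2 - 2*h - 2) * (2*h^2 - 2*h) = -18*h^5 + 6*h^4 + 8*h^3 + 4*h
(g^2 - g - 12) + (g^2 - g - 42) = 2*g^2 - 2*g - 54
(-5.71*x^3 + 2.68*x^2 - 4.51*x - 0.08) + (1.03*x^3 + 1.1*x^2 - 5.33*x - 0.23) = -4.68*x^3 + 3.78*x^2 - 9.84*x - 0.31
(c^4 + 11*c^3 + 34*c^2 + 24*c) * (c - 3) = c^5 + 8*c^4 + c^3 - 78*c^2 - 72*c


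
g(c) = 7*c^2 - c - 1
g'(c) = 14*c - 1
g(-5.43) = 210.82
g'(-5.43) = -77.02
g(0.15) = -0.99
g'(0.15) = 1.10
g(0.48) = 0.13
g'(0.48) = 5.72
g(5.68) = 219.16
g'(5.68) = 78.52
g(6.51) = 289.15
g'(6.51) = 90.14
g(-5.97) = 254.46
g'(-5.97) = -84.58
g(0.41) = -0.23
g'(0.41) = 4.74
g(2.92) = 55.76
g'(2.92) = 39.88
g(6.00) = 245.00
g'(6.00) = 83.00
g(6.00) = 245.00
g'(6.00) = 83.00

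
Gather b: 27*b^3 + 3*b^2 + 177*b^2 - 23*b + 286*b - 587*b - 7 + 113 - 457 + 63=27*b^3 + 180*b^2 - 324*b - 288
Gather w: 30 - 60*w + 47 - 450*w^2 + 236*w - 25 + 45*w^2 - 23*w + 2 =-405*w^2 + 153*w + 54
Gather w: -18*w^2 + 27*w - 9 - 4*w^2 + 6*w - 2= -22*w^2 + 33*w - 11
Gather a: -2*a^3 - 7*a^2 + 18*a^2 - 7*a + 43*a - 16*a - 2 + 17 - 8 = -2*a^3 + 11*a^2 + 20*a + 7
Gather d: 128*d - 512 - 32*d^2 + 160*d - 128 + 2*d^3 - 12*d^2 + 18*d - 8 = 2*d^3 - 44*d^2 + 306*d - 648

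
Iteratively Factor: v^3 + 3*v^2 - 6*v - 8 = (v - 2)*(v^2 + 5*v + 4) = (v - 2)*(v + 1)*(v + 4)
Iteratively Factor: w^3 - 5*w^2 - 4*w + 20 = (w - 2)*(w^2 - 3*w - 10) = (w - 5)*(w - 2)*(w + 2)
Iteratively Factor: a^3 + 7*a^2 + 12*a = (a + 3)*(a^2 + 4*a) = (a + 3)*(a + 4)*(a)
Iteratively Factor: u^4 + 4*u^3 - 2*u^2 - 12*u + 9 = (u - 1)*(u^3 + 5*u^2 + 3*u - 9) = (u - 1)^2*(u^2 + 6*u + 9) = (u - 1)^2*(u + 3)*(u + 3)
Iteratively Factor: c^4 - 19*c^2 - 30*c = (c + 2)*(c^3 - 2*c^2 - 15*c) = (c - 5)*(c + 2)*(c^2 + 3*c) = (c - 5)*(c + 2)*(c + 3)*(c)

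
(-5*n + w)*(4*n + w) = -20*n^2 - n*w + w^2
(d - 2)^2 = d^2 - 4*d + 4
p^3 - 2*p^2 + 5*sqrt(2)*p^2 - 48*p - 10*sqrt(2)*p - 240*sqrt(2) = (p - 8)*(p + 6)*(p + 5*sqrt(2))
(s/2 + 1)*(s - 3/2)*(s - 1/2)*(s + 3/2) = s^4/2 + 3*s^3/4 - 13*s^2/8 - 27*s/16 + 9/8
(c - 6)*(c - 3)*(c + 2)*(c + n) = c^4 + c^3*n - 7*c^3 - 7*c^2*n + 36*c + 36*n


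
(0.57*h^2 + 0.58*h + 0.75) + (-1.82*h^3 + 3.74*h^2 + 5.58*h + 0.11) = -1.82*h^3 + 4.31*h^2 + 6.16*h + 0.86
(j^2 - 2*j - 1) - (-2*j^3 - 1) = 2*j^3 + j^2 - 2*j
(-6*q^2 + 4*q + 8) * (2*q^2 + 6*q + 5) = -12*q^4 - 28*q^3 + 10*q^2 + 68*q + 40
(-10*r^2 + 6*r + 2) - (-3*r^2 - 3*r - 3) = -7*r^2 + 9*r + 5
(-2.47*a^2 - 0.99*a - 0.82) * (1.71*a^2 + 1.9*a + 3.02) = -4.2237*a^4 - 6.3859*a^3 - 10.7426*a^2 - 4.5478*a - 2.4764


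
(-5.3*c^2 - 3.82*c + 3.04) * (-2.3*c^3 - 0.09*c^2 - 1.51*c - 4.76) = 12.19*c^5 + 9.263*c^4 + 1.3548*c^3 + 30.7226*c^2 + 13.5928*c - 14.4704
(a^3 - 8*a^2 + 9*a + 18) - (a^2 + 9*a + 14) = a^3 - 9*a^2 + 4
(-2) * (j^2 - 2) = 4 - 2*j^2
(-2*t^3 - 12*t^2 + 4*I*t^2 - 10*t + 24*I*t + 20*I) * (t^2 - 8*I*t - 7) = -2*t^5 - 12*t^4 + 20*I*t^4 + 36*t^3 + 120*I*t^3 + 276*t^2 + 72*I*t^2 + 230*t - 168*I*t - 140*I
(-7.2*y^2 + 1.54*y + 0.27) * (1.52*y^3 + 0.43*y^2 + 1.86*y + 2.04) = -10.944*y^5 - 0.7552*y^4 - 12.3194*y^3 - 11.7075*y^2 + 3.6438*y + 0.5508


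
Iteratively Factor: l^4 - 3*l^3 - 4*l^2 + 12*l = (l - 2)*(l^3 - l^2 - 6*l) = l*(l - 2)*(l^2 - l - 6) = l*(l - 3)*(l - 2)*(l + 2)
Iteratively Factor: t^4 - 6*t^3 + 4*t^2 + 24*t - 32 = (t - 2)*(t^3 - 4*t^2 - 4*t + 16) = (t - 2)*(t + 2)*(t^2 - 6*t + 8) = (t - 4)*(t - 2)*(t + 2)*(t - 2)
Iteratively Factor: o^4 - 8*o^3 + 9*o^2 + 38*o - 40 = (o - 5)*(o^3 - 3*o^2 - 6*o + 8) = (o - 5)*(o + 2)*(o^2 - 5*o + 4) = (o - 5)*(o - 4)*(o + 2)*(o - 1)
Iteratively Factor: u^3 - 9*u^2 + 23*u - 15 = (u - 5)*(u^2 - 4*u + 3) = (u - 5)*(u - 3)*(u - 1)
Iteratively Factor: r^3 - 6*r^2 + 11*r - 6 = (r - 2)*(r^2 - 4*r + 3) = (r - 3)*(r - 2)*(r - 1)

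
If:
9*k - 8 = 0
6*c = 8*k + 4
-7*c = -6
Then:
No Solution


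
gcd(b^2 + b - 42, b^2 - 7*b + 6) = b - 6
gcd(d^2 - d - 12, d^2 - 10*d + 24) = d - 4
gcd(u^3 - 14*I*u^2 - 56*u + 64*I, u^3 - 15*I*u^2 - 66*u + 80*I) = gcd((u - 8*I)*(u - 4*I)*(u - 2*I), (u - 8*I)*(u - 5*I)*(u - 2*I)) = u^2 - 10*I*u - 16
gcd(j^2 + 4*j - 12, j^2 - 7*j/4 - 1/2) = j - 2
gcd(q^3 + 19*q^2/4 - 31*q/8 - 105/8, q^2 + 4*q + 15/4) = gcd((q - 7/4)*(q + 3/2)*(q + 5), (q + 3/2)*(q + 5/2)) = q + 3/2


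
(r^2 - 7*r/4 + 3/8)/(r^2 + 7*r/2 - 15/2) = (r - 1/4)/(r + 5)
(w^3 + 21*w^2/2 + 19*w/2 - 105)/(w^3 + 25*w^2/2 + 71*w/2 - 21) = (2*w - 5)/(2*w - 1)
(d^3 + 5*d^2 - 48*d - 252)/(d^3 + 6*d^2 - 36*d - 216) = (d - 7)/(d - 6)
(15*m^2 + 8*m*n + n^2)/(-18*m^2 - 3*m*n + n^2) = (-5*m - n)/(6*m - n)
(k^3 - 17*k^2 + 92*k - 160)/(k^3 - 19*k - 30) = (k^2 - 12*k + 32)/(k^2 + 5*k + 6)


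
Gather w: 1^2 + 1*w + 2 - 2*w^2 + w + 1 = -2*w^2 + 2*w + 4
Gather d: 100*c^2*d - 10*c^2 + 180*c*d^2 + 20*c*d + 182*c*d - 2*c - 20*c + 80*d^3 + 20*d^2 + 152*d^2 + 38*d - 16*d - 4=-10*c^2 - 22*c + 80*d^3 + d^2*(180*c + 172) + d*(100*c^2 + 202*c + 22) - 4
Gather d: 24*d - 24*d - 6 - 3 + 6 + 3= 0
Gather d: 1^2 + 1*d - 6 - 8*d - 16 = -7*d - 21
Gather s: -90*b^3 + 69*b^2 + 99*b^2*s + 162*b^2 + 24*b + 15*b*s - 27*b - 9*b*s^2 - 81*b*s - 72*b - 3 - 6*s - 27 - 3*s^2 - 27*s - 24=-90*b^3 + 231*b^2 - 75*b + s^2*(-9*b - 3) + s*(99*b^2 - 66*b - 33) - 54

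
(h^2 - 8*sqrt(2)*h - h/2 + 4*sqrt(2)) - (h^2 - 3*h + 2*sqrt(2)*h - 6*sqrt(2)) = -10*sqrt(2)*h + 5*h/2 + 10*sqrt(2)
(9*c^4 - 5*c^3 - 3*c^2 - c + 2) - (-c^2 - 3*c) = 9*c^4 - 5*c^3 - 2*c^2 + 2*c + 2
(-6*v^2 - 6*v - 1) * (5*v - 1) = -30*v^3 - 24*v^2 + v + 1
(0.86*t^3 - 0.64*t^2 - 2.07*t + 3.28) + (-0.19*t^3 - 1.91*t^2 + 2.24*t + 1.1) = 0.67*t^3 - 2.55*t^2 + 0.17*t + 4.38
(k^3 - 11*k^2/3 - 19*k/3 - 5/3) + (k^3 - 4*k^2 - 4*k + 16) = 2*k^3 - 23*k^2/3 - 31*k/3 + 43/3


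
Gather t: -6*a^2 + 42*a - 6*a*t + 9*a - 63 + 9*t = -6*a^2 + 51*a + t*(9 - 6*a) - 63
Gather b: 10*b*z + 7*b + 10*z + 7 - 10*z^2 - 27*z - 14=b*(10*z + 7) - 10*z^2 - 17*z - 7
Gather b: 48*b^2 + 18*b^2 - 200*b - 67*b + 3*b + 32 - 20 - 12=66*b^2 - 264*b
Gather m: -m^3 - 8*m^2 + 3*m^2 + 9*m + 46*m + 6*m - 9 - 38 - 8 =-m^3 - 5*m^2 + 61*m - 55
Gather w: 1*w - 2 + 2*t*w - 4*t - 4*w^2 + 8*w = -4*t - 4*w^2 + w*(2*t + 9) - 2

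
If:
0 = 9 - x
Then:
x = 9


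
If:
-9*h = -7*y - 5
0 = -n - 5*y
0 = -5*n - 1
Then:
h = 44/75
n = -1/5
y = 1/25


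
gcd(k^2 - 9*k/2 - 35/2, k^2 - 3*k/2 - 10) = k + 5/2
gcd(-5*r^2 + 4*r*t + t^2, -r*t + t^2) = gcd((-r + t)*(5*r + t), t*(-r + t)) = r - t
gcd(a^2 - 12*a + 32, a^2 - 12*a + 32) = a^2 - 12*a + 32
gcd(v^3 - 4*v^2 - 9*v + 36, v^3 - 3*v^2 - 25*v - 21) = v + 3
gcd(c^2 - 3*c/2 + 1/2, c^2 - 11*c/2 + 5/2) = c - 1/2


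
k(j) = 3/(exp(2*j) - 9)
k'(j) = -6*exp(2*j)/(exp(2*j) - 9)^2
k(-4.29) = -0.33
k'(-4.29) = -0.00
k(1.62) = 0.18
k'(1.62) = -0.56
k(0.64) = -0.56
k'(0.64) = -0.74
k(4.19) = 0.00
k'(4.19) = -0.00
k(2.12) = 0.05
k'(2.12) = -0.11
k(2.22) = 0.04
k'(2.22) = -0.09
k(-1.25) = -0.34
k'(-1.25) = -0.01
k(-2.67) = -0.33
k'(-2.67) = -0.00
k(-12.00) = -0.33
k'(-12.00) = 0.00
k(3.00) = 0.01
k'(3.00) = -0.02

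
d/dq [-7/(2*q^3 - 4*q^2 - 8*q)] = 7*(3*q^2 - 4*q - 4)/(2*q^2*(-q^2 + 2*q + 4)^2)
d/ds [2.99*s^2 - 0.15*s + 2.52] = 5.98*s - 0.15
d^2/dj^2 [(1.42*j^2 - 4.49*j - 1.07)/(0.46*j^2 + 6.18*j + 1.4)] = (-9.97372*j^3 - 6.84535200000001*j^2 - 0.90141600000004*j + 2.90778400000001)/(0.097336*j^6 + 3.923064*j^5 + 53.594232*j^4 + 259.908552*j^3 + 163.11288*j^2 + 36.3384*j + 2.744)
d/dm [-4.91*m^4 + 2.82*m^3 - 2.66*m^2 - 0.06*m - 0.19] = -19.64*m^3 + 8.46*m^2 - 5.32*m - 0.06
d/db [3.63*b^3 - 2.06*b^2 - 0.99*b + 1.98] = 10.89*b^2 - 4.12*b - 0.99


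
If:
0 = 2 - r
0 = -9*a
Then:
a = 0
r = 2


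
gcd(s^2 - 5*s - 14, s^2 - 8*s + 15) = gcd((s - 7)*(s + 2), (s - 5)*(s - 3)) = 1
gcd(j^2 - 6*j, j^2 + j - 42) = j - 6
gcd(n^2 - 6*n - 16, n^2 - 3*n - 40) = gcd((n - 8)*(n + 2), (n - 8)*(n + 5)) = n - 8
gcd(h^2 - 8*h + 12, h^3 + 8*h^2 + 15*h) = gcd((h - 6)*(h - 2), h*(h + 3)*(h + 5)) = 1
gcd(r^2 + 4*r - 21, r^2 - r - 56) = r + 7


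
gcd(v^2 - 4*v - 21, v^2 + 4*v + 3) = v + 3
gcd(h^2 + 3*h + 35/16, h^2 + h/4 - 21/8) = h + 7/4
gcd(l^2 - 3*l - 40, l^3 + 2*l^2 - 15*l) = l + 5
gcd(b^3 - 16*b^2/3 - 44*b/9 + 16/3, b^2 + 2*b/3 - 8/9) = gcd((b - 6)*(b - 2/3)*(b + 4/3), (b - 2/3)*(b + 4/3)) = b^2 + 2*b/3 - 8/9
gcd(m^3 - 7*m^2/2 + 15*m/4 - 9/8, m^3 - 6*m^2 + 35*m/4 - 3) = m^2 - 2*m + 3/4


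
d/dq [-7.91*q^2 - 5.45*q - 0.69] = -15.82*q - 5.45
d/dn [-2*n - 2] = -2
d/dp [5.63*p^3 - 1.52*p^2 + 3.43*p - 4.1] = 16.89*p^2 - 3.04*p + 3.43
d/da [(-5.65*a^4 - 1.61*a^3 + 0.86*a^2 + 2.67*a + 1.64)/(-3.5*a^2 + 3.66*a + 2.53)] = (39.55*a^5 - 56.402*a^4 - 68.9632*a^3 + 0.2727*a^2 + 15.8316*a + 0.7527)/(12.25*a^4 - 25.62*a^3 - 4.3144*a^2 + 18.5196*a + 6.4009)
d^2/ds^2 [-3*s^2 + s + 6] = -6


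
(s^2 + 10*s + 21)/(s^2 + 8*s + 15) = (s + 7)/(s + 5)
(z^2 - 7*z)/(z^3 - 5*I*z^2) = (z - 7)/(z*(z - 5*I))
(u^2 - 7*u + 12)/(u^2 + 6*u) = (u^2 - 7*u + 12)/(u*(u + 6))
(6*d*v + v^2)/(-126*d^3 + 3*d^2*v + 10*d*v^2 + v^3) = v/(-21*d^2 + 4*d*v + v^2)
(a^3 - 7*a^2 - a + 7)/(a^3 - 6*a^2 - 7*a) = (a - 1)/a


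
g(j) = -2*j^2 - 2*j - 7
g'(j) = -4*j - 2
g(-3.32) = -22.40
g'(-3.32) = 11.28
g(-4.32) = -35.68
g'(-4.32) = 15.28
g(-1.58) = -8.83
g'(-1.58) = 4.32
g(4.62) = -58.93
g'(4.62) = -20.48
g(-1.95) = -10.70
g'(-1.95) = 5.80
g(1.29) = -12.91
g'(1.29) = -7.16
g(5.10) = -69.22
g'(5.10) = -22.40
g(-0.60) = -6.52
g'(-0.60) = 0.40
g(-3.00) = -19.00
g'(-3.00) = 10.00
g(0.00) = -7.00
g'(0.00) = -2.00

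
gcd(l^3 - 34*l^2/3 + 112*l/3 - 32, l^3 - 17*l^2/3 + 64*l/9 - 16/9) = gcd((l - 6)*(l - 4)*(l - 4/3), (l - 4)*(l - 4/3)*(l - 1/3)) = l^2 - 16*l/3 + 16/3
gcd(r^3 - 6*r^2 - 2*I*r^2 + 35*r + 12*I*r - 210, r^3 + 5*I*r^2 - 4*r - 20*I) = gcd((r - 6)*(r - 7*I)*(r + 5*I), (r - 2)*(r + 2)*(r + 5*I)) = r + 5*I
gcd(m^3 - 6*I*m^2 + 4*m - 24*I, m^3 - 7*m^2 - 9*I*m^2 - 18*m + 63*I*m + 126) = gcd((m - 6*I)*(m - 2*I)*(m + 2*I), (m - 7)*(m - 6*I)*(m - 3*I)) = m - 6*I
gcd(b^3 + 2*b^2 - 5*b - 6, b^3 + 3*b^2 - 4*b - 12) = b^2 + b - 6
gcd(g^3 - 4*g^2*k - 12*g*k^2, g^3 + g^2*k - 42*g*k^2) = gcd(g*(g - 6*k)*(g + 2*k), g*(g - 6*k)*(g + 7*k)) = g^2 - 6*g*k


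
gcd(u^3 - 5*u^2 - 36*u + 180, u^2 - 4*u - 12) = u - 6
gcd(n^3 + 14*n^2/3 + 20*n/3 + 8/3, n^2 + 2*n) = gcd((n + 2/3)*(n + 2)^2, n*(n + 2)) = n + 2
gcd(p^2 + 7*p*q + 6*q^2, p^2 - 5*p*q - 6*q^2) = p + q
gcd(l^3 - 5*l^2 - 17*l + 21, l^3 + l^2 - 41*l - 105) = l^2 - 4*l - 21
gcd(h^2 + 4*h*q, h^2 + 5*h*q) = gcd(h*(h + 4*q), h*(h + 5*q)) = h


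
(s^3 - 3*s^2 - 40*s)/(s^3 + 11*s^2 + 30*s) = (s - 8)/(s + 6)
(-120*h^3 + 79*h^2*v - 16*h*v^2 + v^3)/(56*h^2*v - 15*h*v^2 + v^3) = (15*h^2 - 8*h*v + v^2)/(v*(-7*h + v))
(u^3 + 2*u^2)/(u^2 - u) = u*(u + 2)/(u - 1)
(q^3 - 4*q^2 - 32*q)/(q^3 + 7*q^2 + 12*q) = (q - 8)/(q + 3)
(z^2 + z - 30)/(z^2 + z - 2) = (z^2 + z - 30)/(z^2 + z - 2)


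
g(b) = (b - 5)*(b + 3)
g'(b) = 2*b - 2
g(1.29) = -15.92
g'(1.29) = 0.58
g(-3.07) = 0.56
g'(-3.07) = -8.14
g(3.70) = -8.71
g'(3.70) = 5.40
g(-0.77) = -12.87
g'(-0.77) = -3.54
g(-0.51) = -13.72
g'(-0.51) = -3.02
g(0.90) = -15.99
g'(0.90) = -0.20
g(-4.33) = 12.41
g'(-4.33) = -10.66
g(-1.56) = -9.45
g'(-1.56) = -5.12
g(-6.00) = 33.00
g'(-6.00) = -14.00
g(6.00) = 9.00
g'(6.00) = 10.00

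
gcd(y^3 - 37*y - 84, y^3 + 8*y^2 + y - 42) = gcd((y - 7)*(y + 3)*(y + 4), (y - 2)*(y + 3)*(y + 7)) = y + 3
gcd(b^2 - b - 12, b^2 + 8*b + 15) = b + 3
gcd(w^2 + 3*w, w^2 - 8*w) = w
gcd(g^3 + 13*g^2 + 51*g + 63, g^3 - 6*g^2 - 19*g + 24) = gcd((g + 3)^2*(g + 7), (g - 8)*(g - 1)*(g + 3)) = g + 3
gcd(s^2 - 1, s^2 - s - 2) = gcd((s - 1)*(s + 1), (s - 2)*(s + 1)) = s + 1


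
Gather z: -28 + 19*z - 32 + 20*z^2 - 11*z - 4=20*z^2 + 8*z - 64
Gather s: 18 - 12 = 6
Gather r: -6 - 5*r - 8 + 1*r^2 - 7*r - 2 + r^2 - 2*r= 2*r^2 - 14*r - 16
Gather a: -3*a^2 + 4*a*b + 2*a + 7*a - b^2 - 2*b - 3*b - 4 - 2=-3*a^2 + a*(4*b + 9) - b^2 - 5*b - 6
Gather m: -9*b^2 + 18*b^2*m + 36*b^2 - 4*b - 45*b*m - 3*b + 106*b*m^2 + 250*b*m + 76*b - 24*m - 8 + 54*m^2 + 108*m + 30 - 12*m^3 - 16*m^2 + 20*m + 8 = 27*b^2 + 69*b - 12*m^3 + m^2*(106*b + 38) + m*(18*b^2 + 205*b + 104) + 30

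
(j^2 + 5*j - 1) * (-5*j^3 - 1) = -5*j^5 - 25*j^4 + 5*j^3 - j^2 - 5*j + 1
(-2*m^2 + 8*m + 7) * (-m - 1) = 2*m^3 - 6*m^2 - 15*m - 7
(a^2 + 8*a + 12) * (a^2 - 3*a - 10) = a^4 + 5*a^3 - 22*a^2 - 116*a - 120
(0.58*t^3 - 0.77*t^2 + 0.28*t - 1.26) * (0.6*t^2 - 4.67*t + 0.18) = 0.348*t^5 - 3.1706*t^4 + 3.8683*t^3 - 2.2022*t^2 + 5.9346*t - 0.2268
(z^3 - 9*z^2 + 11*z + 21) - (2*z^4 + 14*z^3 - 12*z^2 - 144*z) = -2*z^4 - 13*z^3 + 3*z^2 + 155*z + 21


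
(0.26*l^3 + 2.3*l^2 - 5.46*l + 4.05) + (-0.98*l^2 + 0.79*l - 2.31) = 0.26*l^3 + 1.32*l^2 - 4.67*l + 1.74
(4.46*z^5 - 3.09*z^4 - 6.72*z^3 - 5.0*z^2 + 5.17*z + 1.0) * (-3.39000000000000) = -15.1194*z^5 + 10.4751*z^4 + 22.7808*z^3 + 16.95*z^2 - 17.5263*z - 3.39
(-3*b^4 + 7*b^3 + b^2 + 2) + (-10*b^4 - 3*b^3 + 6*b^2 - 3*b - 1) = -13*b^4 + 4*b^3 + 7*b^2 - 3*b + 1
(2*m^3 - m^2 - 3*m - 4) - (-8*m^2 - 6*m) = 2*m^3 + 7*m^2 + 3*m - 4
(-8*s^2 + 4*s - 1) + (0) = -8*s^2 + 4*s - 1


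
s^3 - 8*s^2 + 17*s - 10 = (s - 5)*(s - 2)*(s - 1)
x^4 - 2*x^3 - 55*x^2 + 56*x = x*(x - 8)*(x - 1)*(x + 7)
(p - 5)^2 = p^2 - 10*p + 25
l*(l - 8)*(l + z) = l^3 + l^2*z - 8*l^2 - 8*l*z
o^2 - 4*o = o*(o - 4)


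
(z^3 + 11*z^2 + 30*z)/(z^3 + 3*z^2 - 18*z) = (z + 5)/(z - 3)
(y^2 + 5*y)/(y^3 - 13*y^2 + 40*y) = (y + 5)/(y^2 - 13*y + 40)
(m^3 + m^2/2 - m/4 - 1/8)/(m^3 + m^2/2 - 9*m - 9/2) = (m^2 - 1/4)/(m^2 - 9)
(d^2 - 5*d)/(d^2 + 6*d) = (d - 5)/(d + 6)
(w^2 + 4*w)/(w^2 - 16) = w/(w - 4)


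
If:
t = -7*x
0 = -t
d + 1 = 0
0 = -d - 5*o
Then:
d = -1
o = 1/5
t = 0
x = 0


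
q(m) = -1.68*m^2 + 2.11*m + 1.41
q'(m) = 2.11 - 3.36*m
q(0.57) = 2.07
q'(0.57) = 0.19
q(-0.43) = 0.19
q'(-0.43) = 3.55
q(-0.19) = 0.95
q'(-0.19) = 2.75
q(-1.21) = -3.60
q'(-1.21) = 6.18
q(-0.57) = -0.34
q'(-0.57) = 4.03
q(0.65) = 2.07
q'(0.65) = -0.07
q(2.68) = -5.00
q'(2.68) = -6.89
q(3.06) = -7.86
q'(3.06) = -8.17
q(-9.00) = -153.66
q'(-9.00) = 32.35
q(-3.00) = -20.04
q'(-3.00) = 12.19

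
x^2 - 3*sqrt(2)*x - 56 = (x - 7*sqrt(2))*(x + 4*sqrt(2))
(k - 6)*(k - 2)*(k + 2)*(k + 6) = k^4 - 40*k^2 + 144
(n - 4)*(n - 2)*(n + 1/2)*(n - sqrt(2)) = n^4 - 11*n^3/2 - sqrt(2)*n^3 + 5*n^2 + 11*sqrt(2)*n^2/2 - 5*sqrt(2)*n + 4*n - 4*sqrt(2)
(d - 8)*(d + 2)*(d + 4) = d^3 - 2*d^2 - 40*d - 64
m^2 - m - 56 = (m - 8)*(m + 7)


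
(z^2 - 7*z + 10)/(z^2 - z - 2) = (z - 5)/(z + 1)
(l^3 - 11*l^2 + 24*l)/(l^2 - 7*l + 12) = l*(l - 8)/(l - 4)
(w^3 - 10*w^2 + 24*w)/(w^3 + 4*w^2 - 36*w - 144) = w*(w - 4)/(w^2 + 10*w + 24)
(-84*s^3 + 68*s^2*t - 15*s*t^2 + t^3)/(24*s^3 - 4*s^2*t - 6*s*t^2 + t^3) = (-7*s + t)/(2*s + t)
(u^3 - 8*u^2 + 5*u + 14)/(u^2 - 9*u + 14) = u + 1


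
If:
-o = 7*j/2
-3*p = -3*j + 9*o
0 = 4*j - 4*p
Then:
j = 0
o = 0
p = 0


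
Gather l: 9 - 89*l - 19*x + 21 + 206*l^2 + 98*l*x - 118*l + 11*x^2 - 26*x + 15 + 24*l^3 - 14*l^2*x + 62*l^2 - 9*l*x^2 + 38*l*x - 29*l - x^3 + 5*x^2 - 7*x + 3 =24*l^3 + l^2*(268 - 14*x) + l*(-9*x^2 + 136*x - 236) - x^3 + 16*x^2 - 52*x + 48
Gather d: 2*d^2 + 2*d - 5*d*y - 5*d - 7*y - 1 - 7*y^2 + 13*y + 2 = 2*d^2 + d*(-5*y - 3) - 7*y^2 + 6*y + 1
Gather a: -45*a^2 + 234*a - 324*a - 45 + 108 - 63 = -45*a^2 - 90*a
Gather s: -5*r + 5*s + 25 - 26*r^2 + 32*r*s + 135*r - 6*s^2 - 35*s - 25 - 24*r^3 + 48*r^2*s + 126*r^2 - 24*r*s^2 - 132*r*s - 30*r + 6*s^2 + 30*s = -24*r^3 + 100*r^2 - 24*r*s^2 + 100*r + s*(48*r^2 - 100*r)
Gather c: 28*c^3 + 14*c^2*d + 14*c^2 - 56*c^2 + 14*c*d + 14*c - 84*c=28*c^3 + c^2*(14*d - 42) + c*(14*d - 70)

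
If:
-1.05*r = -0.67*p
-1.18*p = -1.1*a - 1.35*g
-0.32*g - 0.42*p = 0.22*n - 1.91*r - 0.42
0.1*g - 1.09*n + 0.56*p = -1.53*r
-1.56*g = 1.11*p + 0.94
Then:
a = -0.92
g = 0.01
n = -1.20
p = -0.86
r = -0.55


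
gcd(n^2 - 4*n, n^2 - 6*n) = n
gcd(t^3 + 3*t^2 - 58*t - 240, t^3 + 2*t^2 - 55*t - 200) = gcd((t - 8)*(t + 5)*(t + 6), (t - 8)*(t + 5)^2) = t^2 - 3*t - 40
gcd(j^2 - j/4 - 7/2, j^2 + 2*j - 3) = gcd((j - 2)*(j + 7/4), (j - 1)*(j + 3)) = 1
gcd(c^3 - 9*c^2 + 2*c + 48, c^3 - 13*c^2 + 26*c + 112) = c^2 - 6*c - 16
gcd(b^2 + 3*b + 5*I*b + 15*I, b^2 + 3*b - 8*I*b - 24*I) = b + 3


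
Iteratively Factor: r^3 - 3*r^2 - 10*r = (r)*(r^2 - 3*r - 10) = r*(r + 2)*(r - 5)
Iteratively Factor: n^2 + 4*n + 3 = (n + 1)*(n + 3)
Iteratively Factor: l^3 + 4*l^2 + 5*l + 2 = (l + 1)*(l^2 + 3*l + 2) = (l + 1)*(l + 2)*(l + 1)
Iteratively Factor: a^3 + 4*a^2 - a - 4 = (a + 1)*(a^2 + 3*a - 4) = (a + 1)*(a + 4)*(a - 1)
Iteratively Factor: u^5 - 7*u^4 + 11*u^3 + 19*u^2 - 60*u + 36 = (u - 2)*(u^4 - 5*u^3 + u^2 + 21*u - 18) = (u - 3)*(u - 2)*(u^3 - 2*u^2 - 5*u + 6) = (u - 3)*(u - 2)*(u + 2)*(u^2 - 4*u + 3) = (u - 3)*(u - 2)*(u - 1)*(u + 2)*(u - 3)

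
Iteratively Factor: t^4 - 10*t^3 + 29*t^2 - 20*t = (t - 5)*(t^3 - 5*t^2 + 4*t) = (t - 5)*(t - 1)*(t^2 - 4*t) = (t - 5)*(t - 4)*(t - 1)*(t)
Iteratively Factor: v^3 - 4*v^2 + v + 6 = (v - 3)*(v^2 - v - 2) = (v - 3)*(v - 2)*(v + 1)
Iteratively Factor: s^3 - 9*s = (s + 3)*(s^2 - 3*s) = (s - 3)*(s + 3)*(s)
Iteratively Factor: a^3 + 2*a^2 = (a + 2)*(a^2) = a*(a + 2)*(a)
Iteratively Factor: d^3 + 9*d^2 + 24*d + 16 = (d + 4)*(d^2 + 5*d + 4) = (d + 4)^2*(d + 1)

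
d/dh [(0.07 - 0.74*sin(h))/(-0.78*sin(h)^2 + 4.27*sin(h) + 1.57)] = (-0.5772*sin(h)^2 + 0.1092*sin(h) - 1.4607)*cos(h)/(0.6084*sin(h)^4 - 6.6612*sin(h)^3 + 15.7837*sin(h)^2 + 13.4078*sin(h) + 2.4649)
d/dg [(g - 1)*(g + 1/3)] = 2*g - 2/3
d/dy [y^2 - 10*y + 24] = 2*y - 10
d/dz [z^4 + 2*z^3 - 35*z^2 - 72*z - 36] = 4*z^3 + 6*z^2 - 70*z - 72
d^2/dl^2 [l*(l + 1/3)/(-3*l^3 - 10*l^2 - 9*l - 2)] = 2*(-l^3 + 6*l + 6)/(3*(l^6 + 9*l^5 + 33*l^4 + 63*l^3 + 66*l^2 + 36*l + 8))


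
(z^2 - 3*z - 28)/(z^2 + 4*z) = (z - 7)/z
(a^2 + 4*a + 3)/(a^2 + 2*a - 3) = (a + 1)/(a - 1)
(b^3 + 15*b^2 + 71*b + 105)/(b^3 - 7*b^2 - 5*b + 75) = (b^2 + 12*b + 35)/(b^2 - 10*b + 25)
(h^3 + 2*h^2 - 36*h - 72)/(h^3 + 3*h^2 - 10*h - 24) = (h^2 - 36)/(h^2 + h - 12)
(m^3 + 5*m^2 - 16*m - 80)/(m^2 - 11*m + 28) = (m^2 + 9*m + 20)/(m - 7)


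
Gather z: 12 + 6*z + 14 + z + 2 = 7*z + 28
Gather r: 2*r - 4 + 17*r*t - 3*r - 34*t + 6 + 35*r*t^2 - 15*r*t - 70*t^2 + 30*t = r*(35*t^2 + 2*t - 1) - 70*t^2 - 4*t + 2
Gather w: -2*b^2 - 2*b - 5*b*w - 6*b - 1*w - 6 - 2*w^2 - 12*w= -2*b^2 - 8*b - 2*w^2 + w*(-5*b - 13) - 6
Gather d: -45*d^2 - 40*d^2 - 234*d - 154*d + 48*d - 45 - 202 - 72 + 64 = -85*d^2 - 340*d - 255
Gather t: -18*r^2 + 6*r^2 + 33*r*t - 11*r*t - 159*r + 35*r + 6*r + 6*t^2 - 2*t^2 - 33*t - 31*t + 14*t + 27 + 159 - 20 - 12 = -12*r^2 - 118*r + 4*t^2 + t*(22*r - 50) + 154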